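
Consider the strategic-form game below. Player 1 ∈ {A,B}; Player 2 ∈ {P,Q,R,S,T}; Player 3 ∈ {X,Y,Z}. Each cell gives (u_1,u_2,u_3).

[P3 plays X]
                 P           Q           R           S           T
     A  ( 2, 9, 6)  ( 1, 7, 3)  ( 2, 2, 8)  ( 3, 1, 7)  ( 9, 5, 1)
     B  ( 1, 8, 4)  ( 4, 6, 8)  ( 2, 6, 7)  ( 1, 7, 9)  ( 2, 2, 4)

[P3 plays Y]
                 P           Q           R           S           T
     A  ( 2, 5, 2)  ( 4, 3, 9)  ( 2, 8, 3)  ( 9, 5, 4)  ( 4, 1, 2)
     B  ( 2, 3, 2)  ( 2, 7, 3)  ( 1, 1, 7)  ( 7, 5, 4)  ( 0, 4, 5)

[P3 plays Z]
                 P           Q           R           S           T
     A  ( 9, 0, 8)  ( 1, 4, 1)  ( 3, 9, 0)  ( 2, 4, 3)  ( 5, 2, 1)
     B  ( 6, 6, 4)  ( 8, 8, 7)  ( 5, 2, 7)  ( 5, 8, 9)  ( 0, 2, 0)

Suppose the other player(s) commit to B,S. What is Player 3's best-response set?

BR_3 = {X,Z}

u_3(X vs B,S) = 9
u_3(Y vs B,S) = 4
u_3(Z vs B,S) = 9
max payoff 9 at {X,Z}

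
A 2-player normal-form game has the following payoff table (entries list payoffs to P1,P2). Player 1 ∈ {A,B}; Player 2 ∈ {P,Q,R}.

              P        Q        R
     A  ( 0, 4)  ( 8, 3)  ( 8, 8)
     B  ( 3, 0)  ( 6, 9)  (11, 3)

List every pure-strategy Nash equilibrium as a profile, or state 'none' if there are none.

(A,P): not NE [P1→B gives 3>0; P2→R gives 8>4]
(A,Q): not NE [P2→R gives 8>3]
(A,R): not NE [P1→B gives 11>8]
(B,P): not NE [P2→Q gives 9>0]
(B,Q): not NE [P1→A gives 8>6]
(B,R): not NE [P2→Q gives 9>3]

Equilibria: none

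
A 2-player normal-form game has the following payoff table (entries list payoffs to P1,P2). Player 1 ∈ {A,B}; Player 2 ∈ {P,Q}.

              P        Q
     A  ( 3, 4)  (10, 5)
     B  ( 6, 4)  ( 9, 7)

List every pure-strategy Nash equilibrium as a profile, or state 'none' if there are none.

NE set: (A,Q)

(A,P): not NE [P1→B gives 6>3; P2→Q gives 5>4]
(A,Q): NE
(B,P): not NE [P2→Q gives 7>4]
(B,Q): not NE [P1→A gives 10>9]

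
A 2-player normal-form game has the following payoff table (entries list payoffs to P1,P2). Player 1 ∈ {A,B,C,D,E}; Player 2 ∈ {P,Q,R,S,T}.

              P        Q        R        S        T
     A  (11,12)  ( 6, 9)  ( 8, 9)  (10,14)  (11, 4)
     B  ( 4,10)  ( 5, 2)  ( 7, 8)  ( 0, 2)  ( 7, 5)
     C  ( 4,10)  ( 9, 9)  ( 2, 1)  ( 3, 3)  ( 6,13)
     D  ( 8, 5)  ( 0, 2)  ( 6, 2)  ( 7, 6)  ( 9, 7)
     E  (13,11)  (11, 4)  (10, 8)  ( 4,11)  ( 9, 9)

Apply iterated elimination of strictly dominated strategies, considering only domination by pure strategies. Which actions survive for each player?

P1 drop B (A beats it: P:11>4 Q:6>5 R:8>7 S:10>0 T:11>7)
P1 drop C (E beats it: P:13>4 Q:11>9 R:10>2 S:4>3 T:9>6)
P1 drop D (A beats it: P:11>8 Q:6>0 R:8>6 S:10>7 T:11>9)
P2 drop Q (P beats it: A:12>9 E:11>4)
P2 drop R (P beats it: A:12>9 E:11>8)
P2 drop T (P beats it: A:12>4 E:11>9)
P1→{A,E} P2→{P,S}

Remaining: P1:{A,E} P2:{P,S}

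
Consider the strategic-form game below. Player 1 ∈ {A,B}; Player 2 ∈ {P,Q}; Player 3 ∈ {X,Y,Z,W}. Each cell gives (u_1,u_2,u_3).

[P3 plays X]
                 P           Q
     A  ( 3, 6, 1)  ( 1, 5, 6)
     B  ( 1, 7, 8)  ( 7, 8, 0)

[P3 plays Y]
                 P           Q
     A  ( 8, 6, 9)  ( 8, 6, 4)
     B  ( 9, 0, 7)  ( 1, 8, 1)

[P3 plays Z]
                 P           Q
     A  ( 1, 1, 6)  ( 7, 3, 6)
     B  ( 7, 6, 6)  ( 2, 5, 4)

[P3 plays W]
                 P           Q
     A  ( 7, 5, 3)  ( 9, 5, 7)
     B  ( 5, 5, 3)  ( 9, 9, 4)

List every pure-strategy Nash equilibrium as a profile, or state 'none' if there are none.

(A,P,X): not NE [P3→Y gives 9>1]
(A,P,Y): not NE [P1→B gives 9>8]
(A,P,Z): not NE [P1→B gives 7>1; P2→Q gives 3>1; P3→Y gives 9>6]
(A,P,W): not NE [P3→Y gives 9>3]
(A,Q,X): not NE [P1→B gives 7>1; P2→P gives 6>5; P3→W gives 7>6]
(A,Q,Y): not NE [P3→W gives 7>4]
(A,Q,Z): not NE [P3→W gives 7>6]
(A,Q,W): NE
(B,P,X): not NE [P1→A gives 3>1; P2→Q gives 8>7]
(B,P,Y): not NE [P2→Q gives 8>0; P3→X gives 8>7]
(B,P,Z): not NE [P3→X gives 8>6]
(B,P,W): not NE [P1→A gives 7>5; P2→Q gives 9>5; P3→X gives 8>3]
(B,Q,X): not NE [P3→W gives 4>0]
(B,Q,Y): not NE [P1→A gives 8>1; P3→W gives 4>1]
(B,Q,Z): not NE [P1→A gives 7>2; P2→P gives 6>5]
(B,Q,W): NE

PSNE = {(A,Q,W), (B,Q,W)}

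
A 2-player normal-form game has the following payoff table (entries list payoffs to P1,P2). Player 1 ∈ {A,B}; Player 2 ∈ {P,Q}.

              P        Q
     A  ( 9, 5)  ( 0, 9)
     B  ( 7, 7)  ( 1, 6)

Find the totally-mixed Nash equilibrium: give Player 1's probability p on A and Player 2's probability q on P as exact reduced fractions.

P1 indiff ⇒ q·9+(1-q)·0 = q·7+(1-q)·1 ⇒ q(2) = (1-q)(1) ⇒ q = 1/3
P2 indiff ⇒ p·5+(1-p)·7 = p·9+(1-p)·6 ⇒ p(-4) = (1-p)(-1) ⇒ p = 1/5

p=1/5, q=1/3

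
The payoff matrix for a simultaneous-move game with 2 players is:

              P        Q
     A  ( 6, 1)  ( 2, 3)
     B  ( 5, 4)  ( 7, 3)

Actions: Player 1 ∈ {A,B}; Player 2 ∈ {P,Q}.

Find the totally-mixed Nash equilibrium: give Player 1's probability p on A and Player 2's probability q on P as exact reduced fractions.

P1 mixes 1/3 on A; P2 mixes 5/6 on P

P1 indiff ⇒ q·6+(1-q)·2 = q·5+(1-q)·7 ⇒ q(1) = (1-q)(5) ⇒ q = 5/6
P2 indiff ⇒ p·1+(1-p)·4 = p·3+(1-p)·3 ⇒ p(-2) = (1-p)(-1) ⇒ p = 1/3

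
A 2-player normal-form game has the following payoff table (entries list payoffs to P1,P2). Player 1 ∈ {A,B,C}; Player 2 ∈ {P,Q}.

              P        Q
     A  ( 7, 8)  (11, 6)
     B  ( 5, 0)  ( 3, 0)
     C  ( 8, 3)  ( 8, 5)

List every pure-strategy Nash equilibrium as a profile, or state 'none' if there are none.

Equilibria: none

(A,P): not NE [P1→C gives 8>7]
(A,Q): not NE [P2→P gives 8>6]
(B,P): not NE [P1→C gives 8>5]
(B,Q): not NE [P1→A gives 11>3]
(C,P): not NE [P2→Q gives 5>3]
(C,Q): not NE [P1→A gives 11>8]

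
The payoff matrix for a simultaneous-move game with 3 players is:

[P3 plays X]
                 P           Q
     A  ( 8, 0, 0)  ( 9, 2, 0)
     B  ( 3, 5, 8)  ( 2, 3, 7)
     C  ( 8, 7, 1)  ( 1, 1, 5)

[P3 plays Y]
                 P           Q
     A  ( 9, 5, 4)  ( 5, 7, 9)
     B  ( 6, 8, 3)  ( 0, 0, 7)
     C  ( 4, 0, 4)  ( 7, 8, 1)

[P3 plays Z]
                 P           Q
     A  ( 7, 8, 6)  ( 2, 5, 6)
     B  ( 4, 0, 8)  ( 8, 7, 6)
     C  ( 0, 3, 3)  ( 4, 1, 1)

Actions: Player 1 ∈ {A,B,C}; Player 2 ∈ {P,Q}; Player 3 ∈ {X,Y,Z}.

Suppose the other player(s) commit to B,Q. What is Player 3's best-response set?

u_3(X vs B,Q) = 7
u_3(Y vs B,Q) = 7
u_3(Z vs B,Q) = 6
max payoff 7 at {X,Y}

P3 best: {X,Y}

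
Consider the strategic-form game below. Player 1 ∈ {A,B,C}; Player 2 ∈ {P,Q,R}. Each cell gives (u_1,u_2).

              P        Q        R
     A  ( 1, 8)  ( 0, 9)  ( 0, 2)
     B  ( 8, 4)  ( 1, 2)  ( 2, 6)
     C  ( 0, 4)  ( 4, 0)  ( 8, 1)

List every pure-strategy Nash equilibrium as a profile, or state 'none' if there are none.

PSNE: ∅

(A,P): not NE [P1→B gives 8>1; P2→Q gives 9>8]
(A,Q): not NE [P1→C gives 4>0]
(A,R): not NE [P1→C gives 8>0; P2→Q gives 9>2]
(B,P): not NE [P2→R gives 6>4]
(B,Q): not NE [P1→C gives 4>1; P2→R gives 6>2]
(B,R): not NE [P1→C gives 8>2]
(C,P): not NE [P1→B gives 8>0]
(C,Q): not NE [P2→P gives 4>0]
(C,R): not NE [P2→P gives 4>1]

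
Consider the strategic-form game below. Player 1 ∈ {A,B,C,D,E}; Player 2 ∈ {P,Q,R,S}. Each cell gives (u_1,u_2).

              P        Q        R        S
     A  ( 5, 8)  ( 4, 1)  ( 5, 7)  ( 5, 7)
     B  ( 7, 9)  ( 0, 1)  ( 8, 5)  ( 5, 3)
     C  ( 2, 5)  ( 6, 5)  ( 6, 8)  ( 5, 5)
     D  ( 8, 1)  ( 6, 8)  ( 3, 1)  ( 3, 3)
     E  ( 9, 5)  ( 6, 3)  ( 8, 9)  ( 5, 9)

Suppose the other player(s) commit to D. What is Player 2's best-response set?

argmax u_2 = {Q}

u_2(P vs D) = 1
u_2(Q vs D) = 8
u_2(R vs D) = 1
u_2(S vs D) = 3
max payoff 8 at {Q}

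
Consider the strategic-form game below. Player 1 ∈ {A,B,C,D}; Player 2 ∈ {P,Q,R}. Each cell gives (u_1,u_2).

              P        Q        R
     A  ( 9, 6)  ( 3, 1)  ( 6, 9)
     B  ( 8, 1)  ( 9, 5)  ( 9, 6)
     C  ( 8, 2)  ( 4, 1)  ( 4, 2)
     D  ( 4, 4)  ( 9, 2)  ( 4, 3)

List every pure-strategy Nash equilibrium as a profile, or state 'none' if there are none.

(A,P): not NE [P2→R gives 9>6]
(A,Q): not NE [P1→D gives 9>3; P2→R gives 9>1]
(A,R): not NE [P1→B gives 9>6]
(B,P): not NE [P1→A gives 9>8; P2→R gives 6>1]
(B,Q): not NE [P2→R gives 6>5]
(B,R): NE
(C,P): not NE [P1→A gives 9>8]
(C,Q): not NE [P1→D gives 9>4; P2→R gives 2>1]
(C,R): not NE [P1→B gives 9>4]
(D,P): not NE [P1→A gives 9>4]
(D,Q): not NE [P2→P gives 4>2]
(D,R): not NE [P1→B gives 9>4; P2→P gives 4>3]

PSNE = {(B,R)}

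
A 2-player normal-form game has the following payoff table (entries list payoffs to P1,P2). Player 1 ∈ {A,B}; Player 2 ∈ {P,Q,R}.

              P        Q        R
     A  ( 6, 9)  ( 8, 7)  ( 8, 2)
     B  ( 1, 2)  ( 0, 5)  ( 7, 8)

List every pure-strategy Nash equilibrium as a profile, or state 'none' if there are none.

NE set: (A,P)

(A,P): NE
(A,Q): not NE [P2→P gives 9>7]
(A,R): not NE [P2→P gives 9>2]
(B,P): not NE [P1→A gives 6>1; P2→R gives 8>2]
(B,Q): not NE [P1→A gives 8>0; P2→R gives 8>5]
(B,R): not NE [P1→A gives 8>7]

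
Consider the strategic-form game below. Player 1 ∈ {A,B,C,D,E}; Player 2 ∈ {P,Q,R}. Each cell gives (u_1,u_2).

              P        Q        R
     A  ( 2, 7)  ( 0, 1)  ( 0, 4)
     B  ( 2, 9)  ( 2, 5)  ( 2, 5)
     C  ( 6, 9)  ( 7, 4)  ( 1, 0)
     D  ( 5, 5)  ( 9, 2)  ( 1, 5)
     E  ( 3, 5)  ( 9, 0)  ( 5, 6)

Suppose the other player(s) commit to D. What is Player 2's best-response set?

P2 best: {P,R}

u_2(P vs D) = 5
u_2(Q vs D) = 2
u_2(R vs D) = 5
max payoff 5 at {P,R}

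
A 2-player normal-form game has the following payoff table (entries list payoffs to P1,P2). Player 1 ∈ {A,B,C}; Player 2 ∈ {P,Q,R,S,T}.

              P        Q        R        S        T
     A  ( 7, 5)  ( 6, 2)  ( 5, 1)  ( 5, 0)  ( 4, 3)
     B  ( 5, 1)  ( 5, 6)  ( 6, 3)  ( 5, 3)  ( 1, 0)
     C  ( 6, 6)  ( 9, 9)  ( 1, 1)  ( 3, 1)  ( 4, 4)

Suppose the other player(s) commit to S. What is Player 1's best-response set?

u_1(A vs S) = 5
u_1(B vs S) = 5
u_1(C vs S) = 3
max payoff 5 at {A,B}

P1 best: {A,B}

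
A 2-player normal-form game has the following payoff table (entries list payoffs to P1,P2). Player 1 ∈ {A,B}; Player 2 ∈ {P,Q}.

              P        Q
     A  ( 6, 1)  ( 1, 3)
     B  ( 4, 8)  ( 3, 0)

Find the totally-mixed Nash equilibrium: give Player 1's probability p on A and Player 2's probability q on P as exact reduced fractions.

P1 mixes 4/5 on A; P2 mixes 1/2 on P

P1 indiff ⇒ q·6+(1-q)·1 = q·4+(1-q)·3 ⇒ q(2) = (1-q)(2) ⇒ q = 1/2
P2 indiff ⇒ p·1+(1-p)·8 = p·3+(1-p)·0 ⇒ p(-2) = (1-p)(-8) ⇒ p = 4/5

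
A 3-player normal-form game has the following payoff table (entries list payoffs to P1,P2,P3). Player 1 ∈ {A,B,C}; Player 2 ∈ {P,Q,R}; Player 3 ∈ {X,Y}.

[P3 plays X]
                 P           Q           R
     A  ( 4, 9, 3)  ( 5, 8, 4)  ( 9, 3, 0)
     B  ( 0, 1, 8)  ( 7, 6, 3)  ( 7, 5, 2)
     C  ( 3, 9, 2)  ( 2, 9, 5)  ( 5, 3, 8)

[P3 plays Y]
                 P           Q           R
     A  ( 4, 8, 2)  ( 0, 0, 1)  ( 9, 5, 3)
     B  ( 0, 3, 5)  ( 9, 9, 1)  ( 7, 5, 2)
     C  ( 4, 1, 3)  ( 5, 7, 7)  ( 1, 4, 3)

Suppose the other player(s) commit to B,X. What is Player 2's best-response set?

u_2(P vs B,X) = 1
u_2(Q vs B,X) = 6
u_2(R vs B,X) = 5
max payoff 6 at {Q}

P2 best: {Q}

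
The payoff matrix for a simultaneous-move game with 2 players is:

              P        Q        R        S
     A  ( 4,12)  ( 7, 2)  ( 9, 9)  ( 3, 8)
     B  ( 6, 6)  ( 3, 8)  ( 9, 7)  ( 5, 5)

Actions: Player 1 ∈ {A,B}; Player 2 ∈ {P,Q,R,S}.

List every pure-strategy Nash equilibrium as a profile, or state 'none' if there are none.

No pure NE.

(A,P): not NE [P1→B gives 6>4]
(A,Q): not NE [P2→P gives 12>2]
(A,R): not NE [P2→P gives 12>9]
(A,S): not NE [P1→B gives 5>3; P2→P gives 12>8]
(B,P): not NE [P2→Q gives 8>6]
(B,Q): not NE [P1→A gives 7>3]
(B,R): not NE [P2→Q gives 8>7]
(B,S): not NE [P2→Q gives 8>5]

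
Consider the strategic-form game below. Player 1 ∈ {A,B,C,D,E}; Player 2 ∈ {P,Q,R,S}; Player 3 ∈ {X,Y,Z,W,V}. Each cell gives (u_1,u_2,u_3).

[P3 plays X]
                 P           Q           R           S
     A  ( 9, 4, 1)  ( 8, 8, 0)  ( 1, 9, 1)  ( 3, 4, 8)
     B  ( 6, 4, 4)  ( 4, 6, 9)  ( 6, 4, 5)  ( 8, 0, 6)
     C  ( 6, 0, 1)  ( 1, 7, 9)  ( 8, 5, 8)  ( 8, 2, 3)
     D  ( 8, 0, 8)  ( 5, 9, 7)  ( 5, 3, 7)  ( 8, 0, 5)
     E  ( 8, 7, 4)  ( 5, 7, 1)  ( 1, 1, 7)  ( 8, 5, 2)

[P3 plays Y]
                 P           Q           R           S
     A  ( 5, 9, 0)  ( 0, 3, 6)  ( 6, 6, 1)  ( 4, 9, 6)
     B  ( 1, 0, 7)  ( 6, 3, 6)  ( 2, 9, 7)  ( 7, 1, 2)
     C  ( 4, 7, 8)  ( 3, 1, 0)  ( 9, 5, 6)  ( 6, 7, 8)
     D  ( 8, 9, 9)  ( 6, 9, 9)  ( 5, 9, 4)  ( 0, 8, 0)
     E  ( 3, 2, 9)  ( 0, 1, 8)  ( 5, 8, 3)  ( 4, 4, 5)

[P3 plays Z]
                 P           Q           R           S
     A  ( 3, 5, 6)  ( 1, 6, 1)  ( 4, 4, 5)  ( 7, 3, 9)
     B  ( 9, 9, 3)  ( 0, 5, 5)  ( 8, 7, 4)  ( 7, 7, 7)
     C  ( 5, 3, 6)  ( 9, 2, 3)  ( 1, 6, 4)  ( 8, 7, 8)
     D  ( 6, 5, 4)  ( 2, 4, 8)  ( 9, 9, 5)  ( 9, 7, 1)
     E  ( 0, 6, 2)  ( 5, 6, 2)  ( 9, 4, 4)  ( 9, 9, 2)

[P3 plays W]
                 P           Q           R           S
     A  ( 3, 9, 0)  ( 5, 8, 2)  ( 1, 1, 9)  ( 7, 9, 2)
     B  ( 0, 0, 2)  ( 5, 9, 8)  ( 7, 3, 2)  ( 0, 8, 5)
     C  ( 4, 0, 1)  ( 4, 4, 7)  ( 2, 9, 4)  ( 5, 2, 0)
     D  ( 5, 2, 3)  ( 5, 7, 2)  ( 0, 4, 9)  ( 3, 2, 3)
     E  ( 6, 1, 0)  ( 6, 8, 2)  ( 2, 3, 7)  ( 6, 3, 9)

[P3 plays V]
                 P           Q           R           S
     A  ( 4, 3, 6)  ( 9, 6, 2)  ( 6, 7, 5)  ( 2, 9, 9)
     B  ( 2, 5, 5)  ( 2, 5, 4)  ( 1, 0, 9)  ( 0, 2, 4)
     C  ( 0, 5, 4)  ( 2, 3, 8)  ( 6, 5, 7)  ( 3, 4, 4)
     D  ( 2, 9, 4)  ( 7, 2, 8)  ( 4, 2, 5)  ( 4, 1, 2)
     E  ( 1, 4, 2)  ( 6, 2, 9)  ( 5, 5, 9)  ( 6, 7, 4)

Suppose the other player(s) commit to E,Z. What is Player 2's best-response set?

P2 best: {S}

u_2(P vs E,Z) = 6
u_2(Q vs E,Z) = 6
u_2(R vs E,Z) = 4
u_2(S vs E,Z) = 9
max payoff 9 at {S}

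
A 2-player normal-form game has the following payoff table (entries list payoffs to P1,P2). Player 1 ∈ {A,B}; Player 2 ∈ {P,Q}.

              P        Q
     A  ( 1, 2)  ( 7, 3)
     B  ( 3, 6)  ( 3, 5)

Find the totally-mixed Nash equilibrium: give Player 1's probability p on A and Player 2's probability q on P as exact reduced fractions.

P1 mixes 1/2 on A; P2 mixes 2/3 on P

P1 indiff ⇒ q·1+(1-q)·7 = q·3+(1-q)·3 ⇒ q(-2) = (1-q)(-4) ⇒ q = 2/3
P2 indiff ⇒ p·2+(1-p)·6 = p·3+(1-p)·5 ⇒ p(-1) = (1-p)(-1) ⇒ p = 1/2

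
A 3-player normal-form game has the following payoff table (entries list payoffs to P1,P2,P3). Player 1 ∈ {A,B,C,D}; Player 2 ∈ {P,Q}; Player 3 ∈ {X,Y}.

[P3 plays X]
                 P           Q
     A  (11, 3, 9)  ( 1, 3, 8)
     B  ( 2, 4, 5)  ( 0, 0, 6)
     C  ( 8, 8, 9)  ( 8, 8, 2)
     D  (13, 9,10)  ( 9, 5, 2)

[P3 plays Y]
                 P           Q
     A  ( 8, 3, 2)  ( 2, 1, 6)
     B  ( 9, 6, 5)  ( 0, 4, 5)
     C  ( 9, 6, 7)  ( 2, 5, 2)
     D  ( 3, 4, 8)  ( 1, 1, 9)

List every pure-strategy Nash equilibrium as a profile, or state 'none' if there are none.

(A,P,X): not NE [P1→D gives 13>11]
(A,P,Y): not NE [P1→C gives 9>8; P3→X gives 9>2]
(A,Q,X): not NE [P1→D gives 9>1]
(A,Q,Y): not NE [P2→P gives 3>1; P3→X gives 8>6]
(B,P,X): not NE [P1→D gives 13>2]
(B,P,Y): NE
(B,Q,X): not NE [P1→D gives 9>0; P2→P gives 4>0]
(B,Q,Y): not NE [P1→C gives 2>0; P2→P gives 6>4; P3→X gives 6>5]
(C,P,X): not NE [P1→D gives 13>8]
(C,P,Y): not NE [P3→X gives 9>7]
(C,Q,X): not NE [P1→D gives 9>8]
(C,Q,Y): not NE [P2→P gives 6>5]
(D,P,X): NE
(D,P,Y): not NE [P1→C gives 9>3; P3→X gives 10>8]
(D,Q,X): not NE [P2→P gives 9>5; P3→Y gives 9>2]
(D,Q,Y): not NE [P1→C gives 2>1; P2→P gives 4>1]

NE set: (B,P,Y), (D,P,X)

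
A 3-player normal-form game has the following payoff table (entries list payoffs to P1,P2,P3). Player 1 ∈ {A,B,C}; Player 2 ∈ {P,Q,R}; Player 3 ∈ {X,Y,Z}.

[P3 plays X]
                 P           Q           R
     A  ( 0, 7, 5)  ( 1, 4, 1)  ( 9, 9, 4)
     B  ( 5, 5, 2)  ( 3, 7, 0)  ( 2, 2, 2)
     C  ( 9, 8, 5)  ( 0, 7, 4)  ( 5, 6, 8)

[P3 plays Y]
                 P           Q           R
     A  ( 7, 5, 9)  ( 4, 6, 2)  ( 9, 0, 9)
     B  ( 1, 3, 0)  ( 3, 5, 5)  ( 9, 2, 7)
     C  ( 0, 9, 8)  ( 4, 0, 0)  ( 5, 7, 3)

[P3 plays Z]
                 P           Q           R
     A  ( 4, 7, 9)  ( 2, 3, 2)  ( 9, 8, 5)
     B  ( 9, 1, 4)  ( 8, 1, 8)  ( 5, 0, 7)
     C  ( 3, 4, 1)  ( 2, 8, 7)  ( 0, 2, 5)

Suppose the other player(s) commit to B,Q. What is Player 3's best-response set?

u_3(X vs B,Q) = 0
u_3(Y vs B,Q) = 5
u_3(Z vs B,Q) = 8
max payoff 8 at {Z}

P3 best: {Z}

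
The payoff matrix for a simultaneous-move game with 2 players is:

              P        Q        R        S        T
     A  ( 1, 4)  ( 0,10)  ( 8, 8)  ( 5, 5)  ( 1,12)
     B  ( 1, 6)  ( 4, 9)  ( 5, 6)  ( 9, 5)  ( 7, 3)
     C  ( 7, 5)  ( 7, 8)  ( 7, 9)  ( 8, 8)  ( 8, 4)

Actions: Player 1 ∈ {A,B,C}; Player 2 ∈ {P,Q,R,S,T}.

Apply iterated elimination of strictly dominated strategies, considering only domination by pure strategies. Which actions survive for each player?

Remaining: P1:{A,C} P2:{Q,R,T}

P2 drop P (Q beats it: A:10>4 B:9>6 C:8>5)
P2 drop S (R beats it: A:8>5 B:6>5 C:9>8)
P1 drop B (C beats it: Q:7>4 R:7>5 T:8>7)
P1→{A,C} P2→{Q,R,T}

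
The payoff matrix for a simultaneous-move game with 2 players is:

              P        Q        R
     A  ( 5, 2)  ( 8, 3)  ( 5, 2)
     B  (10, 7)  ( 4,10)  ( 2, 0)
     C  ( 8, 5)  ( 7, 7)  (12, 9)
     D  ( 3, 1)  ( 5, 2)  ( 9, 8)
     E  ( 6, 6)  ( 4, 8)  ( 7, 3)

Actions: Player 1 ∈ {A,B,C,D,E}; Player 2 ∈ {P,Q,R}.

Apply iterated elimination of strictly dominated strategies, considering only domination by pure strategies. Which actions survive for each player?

IESDS → P1:{A,C} P2:{Q,R}

P1 drop D (C beats it: P:8>3 Q:7>5 R:12>9)
P1 drop E (C beats it: P:8>6 Q:7>4 R:12>7)
P2 drop P (Q beats it: A:3>2 B:10>7 C:7>5)
P1 drop B (A beats it: Q:8>4 R:5>2)
P1→{A,C} P2→{Q,R}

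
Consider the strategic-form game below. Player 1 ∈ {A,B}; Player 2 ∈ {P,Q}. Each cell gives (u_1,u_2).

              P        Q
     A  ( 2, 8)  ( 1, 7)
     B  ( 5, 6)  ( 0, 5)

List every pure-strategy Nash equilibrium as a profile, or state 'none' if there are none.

(A,P): not NE [P1→B gives 5>2]
(A,Q): not NE [P2→P gives 8>7]
(B,P): NE
(B,Q): not NE [P1→A gives 1>0; P2→P gives 6>5]

PSNE = {(B,P)}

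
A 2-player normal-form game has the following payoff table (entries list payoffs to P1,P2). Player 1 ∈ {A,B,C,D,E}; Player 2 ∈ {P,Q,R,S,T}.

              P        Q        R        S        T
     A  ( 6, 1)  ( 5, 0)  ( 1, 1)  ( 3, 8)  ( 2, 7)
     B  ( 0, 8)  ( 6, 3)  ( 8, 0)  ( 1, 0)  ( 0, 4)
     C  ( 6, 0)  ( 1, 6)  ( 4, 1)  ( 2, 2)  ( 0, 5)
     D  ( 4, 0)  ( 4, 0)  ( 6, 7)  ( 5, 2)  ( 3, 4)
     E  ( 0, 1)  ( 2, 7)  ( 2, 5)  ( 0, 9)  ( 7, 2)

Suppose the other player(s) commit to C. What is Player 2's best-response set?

u_2(P vs C) = 0
u_2(Q vs C) = 6
u_2(R vs C) = 1
u_2(S vs C) = 2
u_2(T vs C) = 5
max payoff 6 at {Q}

BR_2 = {Q}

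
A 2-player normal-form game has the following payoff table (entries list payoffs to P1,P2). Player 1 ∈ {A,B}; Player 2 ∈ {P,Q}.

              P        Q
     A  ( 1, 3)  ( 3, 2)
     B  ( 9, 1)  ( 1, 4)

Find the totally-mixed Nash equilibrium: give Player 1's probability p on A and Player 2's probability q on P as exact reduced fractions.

P1 indiff ⇒ q·1+(1-q)·3 = q·9+(1-q)·1 ⇒ q(-8) = (1-q)(-2) ⇒ q = 1/5
P2 indiff ⇒ p·3+(1-p)·1 = p·2+(1-p)·4 ⇒ p(1) = (1-p)(3) ⇒ p = 3/4

p=3/4, q=1/5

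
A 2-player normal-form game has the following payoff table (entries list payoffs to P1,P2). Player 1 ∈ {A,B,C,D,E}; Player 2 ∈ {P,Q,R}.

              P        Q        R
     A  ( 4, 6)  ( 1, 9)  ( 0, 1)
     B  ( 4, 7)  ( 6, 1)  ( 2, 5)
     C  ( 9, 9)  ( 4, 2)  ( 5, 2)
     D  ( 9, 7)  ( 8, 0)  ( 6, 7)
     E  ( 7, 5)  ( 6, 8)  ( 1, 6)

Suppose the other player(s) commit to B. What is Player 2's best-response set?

argmax u_2 = {P}

u_2(P vs B) = 7
u_2(Q vs B) = 1
u_2(R vs B) = 5
max payoff 7 at {P}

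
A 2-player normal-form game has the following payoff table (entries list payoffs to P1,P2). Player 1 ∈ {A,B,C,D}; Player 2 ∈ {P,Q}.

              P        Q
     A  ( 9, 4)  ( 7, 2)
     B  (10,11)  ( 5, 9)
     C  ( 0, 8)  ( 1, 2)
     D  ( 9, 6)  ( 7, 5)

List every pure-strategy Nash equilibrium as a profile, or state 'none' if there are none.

PSNE = {(B,P)}

(A,P): not NE [P1→B gives 10>9]
(A,Q): not NE [P2→P gives 4>2]
(B,P): NE
(B,Q): not NE [P1→D gives 7>5; P2→P gives 11>9]
(C,P): not NE [P1→B gives 10>0]
(C,Q): not NE [P1→D gives 7>1; P2→P gives 8>2]
(D,P): not NE [P1→B gives 10>9]
(D,Q): not NE [P2→P gives 6>5]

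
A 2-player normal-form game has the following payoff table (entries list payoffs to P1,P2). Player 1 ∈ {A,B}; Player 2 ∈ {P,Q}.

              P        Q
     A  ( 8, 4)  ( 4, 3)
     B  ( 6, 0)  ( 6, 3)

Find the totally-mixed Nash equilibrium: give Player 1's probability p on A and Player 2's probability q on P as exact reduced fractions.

P1 indiff ⇒ q·8+(1-q)·4 = q·6+(1-q)·6 ⇒ q(2) = (1-q)(2) ⇒ q = 1/2
P2 indiff ⇒ p·4+(1-p)·0 = p·3+(1-p)·3 ⇒ p(1) = (1-p)(3) ⇒ p = 3/4

(p,q) = (3/4, 1/2)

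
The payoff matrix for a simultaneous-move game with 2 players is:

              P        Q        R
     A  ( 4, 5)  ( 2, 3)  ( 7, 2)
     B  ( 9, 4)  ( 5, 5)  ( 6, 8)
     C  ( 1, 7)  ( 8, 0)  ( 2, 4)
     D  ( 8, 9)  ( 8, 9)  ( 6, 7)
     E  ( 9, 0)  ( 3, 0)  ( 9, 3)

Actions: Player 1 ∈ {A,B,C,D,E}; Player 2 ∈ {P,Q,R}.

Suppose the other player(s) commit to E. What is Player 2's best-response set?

u_2(P vs E) = 0
u_2(Q vs E) = 0
u_2(R vs E) = 3
max payoff 3 at {R}

argmax u_2 = {R}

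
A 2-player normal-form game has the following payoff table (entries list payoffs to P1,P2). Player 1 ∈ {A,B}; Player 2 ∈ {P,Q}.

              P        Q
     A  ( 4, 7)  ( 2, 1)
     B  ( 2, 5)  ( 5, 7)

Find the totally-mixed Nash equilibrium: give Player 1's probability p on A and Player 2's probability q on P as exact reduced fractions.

P1 indiff ⇒ q·4+(1-q)·2 = q·2+(1-q)·5 ⇒ q(2) = (1-q)(3) ⇒ q = 3/5
P2 indiff ⇒ p·7+(1-p)·5 = p·1+(1-p)·7 ⇒ p(6) = (1-p)(2) ⇒ p = 1/4

(p,q) = (1/4, 3/5)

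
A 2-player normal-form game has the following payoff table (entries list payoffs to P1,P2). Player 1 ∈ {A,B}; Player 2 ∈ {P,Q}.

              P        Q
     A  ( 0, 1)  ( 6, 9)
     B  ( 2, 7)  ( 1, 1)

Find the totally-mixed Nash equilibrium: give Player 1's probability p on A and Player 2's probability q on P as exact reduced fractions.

P1 mixes 3/7 on A; P2 mixes 5/7 on P

P1 indiff ⇒ q·0+(1-q)·6 = q·2+(1-q)·1 ⇒ q(-2) = (1-q)(-5) ⇒ q = 5/7
P2 indiff ⇒ p·1+(1-p)·7 = p·9+(1-p)·1 ⇒ p(-8) = (1-p)(-6) ⇒ p = 3/7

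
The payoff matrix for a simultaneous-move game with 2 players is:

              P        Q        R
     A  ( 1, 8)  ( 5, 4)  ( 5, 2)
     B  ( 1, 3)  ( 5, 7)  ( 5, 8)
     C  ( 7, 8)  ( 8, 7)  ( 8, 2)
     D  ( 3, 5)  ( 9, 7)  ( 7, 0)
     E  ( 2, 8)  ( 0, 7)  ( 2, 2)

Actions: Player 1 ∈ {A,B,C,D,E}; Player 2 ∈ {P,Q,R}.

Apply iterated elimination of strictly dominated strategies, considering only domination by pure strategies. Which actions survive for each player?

IESDS → P1:{C,D} P2:{P,Q}

P1 drop A (C beats it: P:7>1 Q:8>5 R:8>5)
P1 drop B (C beats it: P:7>1 Q:8>5 R:8>5)
P1 drop E (C beats it: P:7>2 Q:8>0 R:8>2)
P2 drop R (P beats it: C:8>2 D:5>0)
P1→{C,D} P2→{P,Q}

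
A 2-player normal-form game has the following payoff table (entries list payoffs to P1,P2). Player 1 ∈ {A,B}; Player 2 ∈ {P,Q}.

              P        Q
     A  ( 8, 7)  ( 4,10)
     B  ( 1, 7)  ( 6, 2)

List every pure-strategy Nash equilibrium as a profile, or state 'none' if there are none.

Equilibria: none

(A,P): not NE [P2→Q gives 10>7]
(A,Q): not NE [P1→B gives 6>4]
(B,P): not NE [P1→A gives 8>1]
(B,Q): not NE [P2→P gives 7>2]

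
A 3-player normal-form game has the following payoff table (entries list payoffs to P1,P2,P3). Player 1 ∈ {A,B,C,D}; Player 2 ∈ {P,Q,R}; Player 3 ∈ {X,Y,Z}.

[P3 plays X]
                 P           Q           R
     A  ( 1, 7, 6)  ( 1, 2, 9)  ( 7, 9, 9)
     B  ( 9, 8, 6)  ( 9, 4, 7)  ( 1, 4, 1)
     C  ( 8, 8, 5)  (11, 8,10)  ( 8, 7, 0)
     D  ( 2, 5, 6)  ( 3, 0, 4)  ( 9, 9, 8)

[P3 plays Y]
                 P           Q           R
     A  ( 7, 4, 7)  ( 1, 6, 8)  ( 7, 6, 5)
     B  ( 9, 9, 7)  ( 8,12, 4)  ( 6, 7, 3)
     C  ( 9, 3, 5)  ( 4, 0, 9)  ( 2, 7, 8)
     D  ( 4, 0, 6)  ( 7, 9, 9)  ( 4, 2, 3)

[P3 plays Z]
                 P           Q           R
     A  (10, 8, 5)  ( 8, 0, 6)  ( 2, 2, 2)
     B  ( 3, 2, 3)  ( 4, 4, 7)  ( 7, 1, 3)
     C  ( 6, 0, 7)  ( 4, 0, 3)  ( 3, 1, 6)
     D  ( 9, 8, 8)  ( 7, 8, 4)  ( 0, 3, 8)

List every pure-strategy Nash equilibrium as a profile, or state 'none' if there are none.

PSNE = {(C,Q,X), (D,R,X)}

(A,P,X): not NE [P1→B gives 9>1; P2→R gives 9>7; P3→Y gives 7>6]
(A,P,Y): not NE [P1→C gives 9>7; P2→R gives 6>4]
(A,P,Z): not NE [P3→Y gives 7>5]
(A,Q,X): not NE [P1→C gives 11>1; P2→R gives 9>2]
(A,Q,Y): not NE [P1→B gives 8>1; P3→X gives 9>8]
(A,Q,Z): not NE [P2→P gives 8>0; P3→X gives 9>6]
(A,R,X): not NE [P1→D gives 9>7]
(A,R,Y): not NE [P3→X gives 9>5]
(A,R,Z): not NE [P1→B gives 7>2; P2→P gives 8>2; P3→X gives 9>2]
(B,P,X): not NE [P3→Y gives 7>6]
(B,P,Y): not NE [P2→Q gives 12>9]
(B,P,Z): not NE [P1→A gives 10>3; P2→Q gives 4>2; P3→Y gives 7>3]
(B,Q,X): not NE [P1→C gives 11>9; P2→P gives 8>4]
(B,Q,Y): not NE [P3→Z gives 7>4]
(B,Q,Z): not NE [P1→A gives 8>4]
(B,R,X): not NE [P1→D gives 9>1; P2→P gives 8>4; P3→Z gives 3>1]
(B,R,Y): not NE [P1→A gives 7>6; P2→Q gives 12>7]
(B,R,Z): not NE [P2→Q gives 4>1]
(C,P,X): not NE [P1→B gives 9>8; P3→Z gives 7>5]
(C,P,Y): not NE [P2→R gives 7>3; P3→Z gives 7>5]
(C,P,Z): not NE [P1→A gives 10>6; P2→R gives 1>0]
(C,Q,X): NE
(C,Q,Y): not NE [P1→B gives 8>4; P2→R gives 7>0; P3→X gives 10>9]
(C,Q,Z): not NE [P1→A gives 8>4; P2→R gives 1>0; P3→X gives 10>3]
(C,R,X): not NE [P1→D gives 9>8; P2→Q gives 8>7; P3→Y gives 8>0]
(C,R,Y): not NE [P1→A gives 7>2]
(C,R,Z): not NE [P1→B gives 7>3; P3→Y gives 8>6]
(D,P,X): not NE [P1→B gives 9>2; P2→R gives 9>5; P3→Z gives 8>6]
(D,P,Y): not NE [P1→C gives 9>4; P2→Q gives 9>0; P3→Z gives 8>6]
(D,P,Z): not NE [P1→A gives 10>9]
(D,Q,X): not NE [P1→C gives 11>3; P2→R gives 9>0; P3→Y gives 9>4]
(D,Q,Y): not NE [P1→B gives 8>7]
(D,Q,Z): not NE [P1→A gives 8>7; P3→Y gives 9>4]
(D,R,X): NE
(D,R,Y): not NE [P1→A gives 7>4; P2→Q gives 9>2; P3→Z gives 8>3]
(D,R,Z): not NE [P1→B gives 7>0; P2→Q gives 8>3]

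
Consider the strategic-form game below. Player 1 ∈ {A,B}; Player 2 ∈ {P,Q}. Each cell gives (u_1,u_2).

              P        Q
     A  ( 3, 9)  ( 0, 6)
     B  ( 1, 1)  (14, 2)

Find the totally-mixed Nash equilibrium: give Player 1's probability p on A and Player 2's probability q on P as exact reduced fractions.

P1 indiff ⇒ q·3+(1-q)·0 = q·1+(1-q)·14 ⇒ q(2) = (1-q)(14) ⇒ q = 7/8
P2 indiff ⇒ p·9+(1-p)·1 = p·6+(1-p)·2 ⇒ p(3) = (1-p)(1) ⇒ p = 1/4

(p,q) = (1/4, 7/8)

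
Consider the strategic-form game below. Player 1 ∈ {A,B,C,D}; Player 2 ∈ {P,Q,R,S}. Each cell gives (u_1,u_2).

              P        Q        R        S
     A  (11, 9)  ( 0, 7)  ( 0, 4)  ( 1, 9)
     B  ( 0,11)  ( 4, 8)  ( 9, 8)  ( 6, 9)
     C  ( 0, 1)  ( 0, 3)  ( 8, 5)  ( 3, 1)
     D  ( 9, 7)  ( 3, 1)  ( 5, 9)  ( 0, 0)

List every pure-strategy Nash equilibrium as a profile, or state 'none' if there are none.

(A,P): NE
(A,Q): not NE [P1→B gives 4>0; P2→S gives 9>7]
(A,R): not NE [P1→B gives 9>0; P2→S gives 9>4]
(A,S): not NE [P1→B gives 6>1]
(B,P): not NE [P1→A gives 11>0]
(B,Q): not NE [P2→P gives 11>8]
(B,R): not NE [P2→P gives 11>8]
(B,S): not NE [P2→P gives 11>9]
(C,P): not NE [P1→A gives 11>0; P2→R gives 5>1]
(C,Q): not NE [P1→B gives 4>0; P2→R gives 5>3]
(C,R): not NE [P1→B gives 9>8]
(C,S): not NE [P1→B gives 6>3; P2→R gives 5>1]
(D,P): not NE [P1→A gives 11>9; P2→R gives 9>7]
(D,Q): not NE [P1→B gives 4>3; P2→R gives 9>1]
(D,R): not NE [P1→B gives 9>5]
(D,S): not NE [P1→B gives 6>0; P2→R gives 9>0]

PSNE = {(A,P)}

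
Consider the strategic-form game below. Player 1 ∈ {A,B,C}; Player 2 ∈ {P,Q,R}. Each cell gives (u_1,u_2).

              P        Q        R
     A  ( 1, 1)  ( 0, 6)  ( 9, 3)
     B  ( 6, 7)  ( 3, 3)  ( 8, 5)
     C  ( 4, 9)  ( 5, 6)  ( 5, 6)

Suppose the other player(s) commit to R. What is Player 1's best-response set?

u_1(A vs R) = 9
u_1(B vs R) = 8
u_1(C vs R) = 5
max payoff 9 at {A}

P1 best: {A}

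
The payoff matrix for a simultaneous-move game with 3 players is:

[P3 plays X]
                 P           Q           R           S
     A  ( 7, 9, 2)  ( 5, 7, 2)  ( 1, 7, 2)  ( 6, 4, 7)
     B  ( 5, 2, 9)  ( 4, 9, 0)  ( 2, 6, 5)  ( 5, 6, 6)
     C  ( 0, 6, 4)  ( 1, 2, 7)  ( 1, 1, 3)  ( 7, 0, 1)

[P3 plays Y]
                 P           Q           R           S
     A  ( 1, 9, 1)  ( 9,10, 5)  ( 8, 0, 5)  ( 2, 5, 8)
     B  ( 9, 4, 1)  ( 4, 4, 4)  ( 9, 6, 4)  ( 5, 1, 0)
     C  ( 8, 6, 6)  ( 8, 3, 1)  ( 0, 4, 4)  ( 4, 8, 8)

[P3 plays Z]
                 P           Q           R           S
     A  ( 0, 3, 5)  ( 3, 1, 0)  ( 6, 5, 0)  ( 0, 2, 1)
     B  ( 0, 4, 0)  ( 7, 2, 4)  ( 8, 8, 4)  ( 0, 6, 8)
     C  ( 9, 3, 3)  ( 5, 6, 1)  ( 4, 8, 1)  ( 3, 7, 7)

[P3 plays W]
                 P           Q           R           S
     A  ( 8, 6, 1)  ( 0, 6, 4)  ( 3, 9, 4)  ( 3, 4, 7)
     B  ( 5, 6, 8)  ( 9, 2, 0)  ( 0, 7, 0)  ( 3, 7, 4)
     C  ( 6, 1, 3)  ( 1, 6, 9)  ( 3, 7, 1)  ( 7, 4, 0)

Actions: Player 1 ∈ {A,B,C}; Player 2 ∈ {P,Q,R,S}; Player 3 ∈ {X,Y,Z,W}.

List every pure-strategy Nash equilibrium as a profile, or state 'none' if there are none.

Nash profiles: (A,Q,Y)

(A,P,X): not NE [P3→Z gives 5>2]
(A,P,Y): not NE [P1→B gives 9>1; P2→Q gives 10>9; P3→Z gives 5>1]
(A,P,Z): not NE [P1→C gives 9>0; P2→R gives 5>3]
(A,P,W): not NE [P2→R gives 9>6; P3→Z gives 5>1]
(A,Q,X): not NE [P2→P gives 9>7; P3→Y gives 5>2]
(A,Q,Y): NE
(A,Q,Z): not NE [P1→B gives 7>3; P2→R gives 5>1; P3→Y gives 5>0]
(A,Q,W): not NE [P1→B gives 9>0; P2→R gives 9>6; P3→Y gives 5>4]
(A,R,X): not NE [P1→B gives 2>1; P2→P gives 9>7; P3→Y gives 5>2]
(A,R,Y): not NE [P1→B gives 9>8; P2→Q gives 10>0]
(A,R,Z): not NE [P1→B gives 8>6; P3→Y gives 5>0]
(A,R,W): not NE [P3→Y gives 5>4]
(A,S,X): not NE [P1→C gives 7>6; P2→P gives 9>4; P3→Y gives 8>7]
(A,S,Y): not NE [P1→B gives 5>2; P2→Q gives 10>5]
(A,S,Z): not NE [P1→C gives 3>0; P2→R gives 5>2; P3→Y gives 8>1]
(A,S,W): not NE [P1→C gives 7>3; P2→R gives 9>4; P3→Y gives 8>7]
(B,P,X): not NE [P1→A gives 7>5; P2→Q gives 9>2]
(B,P,Y): not NE [P2→R gives 6>4; P3→X gives 9>1]
(B,P,Z): not NE [P1→C gives 9>0; P2→R gives 8>4; P3→X gives 9>0]
(B,P,W): not NE [P1→A gives 8>5; P2→S gives 7>6; P3→X gives 9>8]
(B,Q,X): not NE [P1→A gives 5>4; P3→Z gives 4>0]
(B,Q,Y): not NE [P1→A gives 9>4; P2→R gives 6>4]
(B,Q,Z): not NE [P2→R gives 8>2]
(B,Q,W): not NE [P2→S gives 7>2; P3→Z gives 4>0]
(B,R,X): not NE [P2→Q gives 9>6]
(B,R,Y): not NE [P3→X gives 5>4]
(B,R,Z): not NE [P3→X gives 5>4]
(B,R,W): not NE [P1→C gives 3>0; P3→X gives 5>0]
(B,S,X): not NE [P1→C gives 7>5; P2→Q gives 9>6; P3→Z gives 8>6]
(B,S,Y): not NE [P2→R gives 6>1; P3→Z gives 8>0]
(B,S,Z): not NE [P1→C gives 3>0; P2→R gives 8>6]
(B,S,W): not NE [P1→C gives 7>3; P3→Z gives 8>4]
(C,P,X): not NE [P1→A gives 7>0; P3→Y gives 6>4]
(C,P,Y): not NE [P1→B gives 9>8; P2→S gives 8>6]
(C,P,Z): not NE [P2→R gives 8>3; P3→Y gives 6>3]
(C,P,W): not NE [P1→A gives 8>6; P2→R gives 7>1; P3→Y gives 6>3]
(C,Q,X): not NE [P1→A gives 5>1; P2→P gives 6>2; P3→W gives 9>7]
(C,Q,Y): not NE [P1→A gives 9>8; P2→S gives 8>3; P3→W gives 9>1]
(C,Q,Z): not NE [P1→B gives 7>5; P2→R gives 8>6; P3→W gives 9>1]
(C,Q,W): not NE [P1→B gives 9>1; P2→R gives 7>6]
(C,R,X): not NE [P1→B gives 2>1; P2→P gives 6>1; P3→Y gives 4>3]
(C,R,Y): not NE [P1→B gives 9>0; P2→S gives 8>4]
(C,R,Z): not NE [P1→B gives 8>4; P3→Y gives 4>1]
(C,R,W): not NE [P3→Y gives 4>1]
(C,S,X): not NE [P2→P gives 6>0; P3→Y gives 8>1]
(C,S,Y): not NE [P1→B gives 5>4]
(C,S,Z): not NE [P2→R gives 8>7; P3→Y gives 8>7]
(C,S,W): not NE [P2→R gives 7>4; P3→Y gives 8>0]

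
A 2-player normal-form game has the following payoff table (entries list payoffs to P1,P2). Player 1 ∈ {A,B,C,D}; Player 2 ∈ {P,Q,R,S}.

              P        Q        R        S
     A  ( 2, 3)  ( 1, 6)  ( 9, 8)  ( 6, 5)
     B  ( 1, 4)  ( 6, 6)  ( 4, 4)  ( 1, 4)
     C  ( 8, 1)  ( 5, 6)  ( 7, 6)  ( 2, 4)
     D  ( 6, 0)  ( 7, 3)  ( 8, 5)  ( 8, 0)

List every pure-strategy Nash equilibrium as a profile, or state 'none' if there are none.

PSNE = {(A,R)}

(A,P): not NE [P1→C gives 8>2; P2→R gives 8>3]
(A,Q): not NE [P1→D gives 7>1; P2→R gives 8>6]
(A,R): NE
(A,S): not NE [P1→D gives 8>6; P2→R gives 8>5]
(B,P): not NE [P1→C gives 8>1; P2→Q gives 6>4]
(B,Q): not NE [P1→D gives 7>6]
(B,R): not NE [P1→A gives 9>4; P2→Q gives 6>4]
(B,S): not NE [P1→D gives 8>1; P2→Q gives 6>4]
(C,P): not NE [P2→R gives 6>1]
(C,Q): not NE [P1→D gives 7>5]
(C,R): not NE [P1→A gives 9>7]
(C,S): not NE [P1→D gives 8>2; P2→R gives 6>4]
(D,P): not NE [P1→C gives 8>6; P2→R gives 5>0]
(D,Q): not NE [P2→R gives 5>3]
(D,R): not NE [P1→A gives 9>8]
(D,S): not NE [P2→R gives 5>0]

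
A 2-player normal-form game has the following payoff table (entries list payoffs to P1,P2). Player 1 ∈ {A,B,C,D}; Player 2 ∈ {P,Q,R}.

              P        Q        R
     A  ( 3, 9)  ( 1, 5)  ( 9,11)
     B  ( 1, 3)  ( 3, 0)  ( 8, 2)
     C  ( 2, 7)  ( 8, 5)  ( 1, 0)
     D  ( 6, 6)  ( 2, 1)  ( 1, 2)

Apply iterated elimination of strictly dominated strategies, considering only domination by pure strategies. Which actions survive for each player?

P2 drop Q (P beats it: A:9>5 B:3>0 C:7>5 D:6>1)
P1 drop B (A beats it: P:3>1 R:9>8)
P1 drop C (A beats it: P:3>2 R:9>1)
P1→{A,D} P2→{P,R}

Survivors P1:{A,D} P2:{P,R}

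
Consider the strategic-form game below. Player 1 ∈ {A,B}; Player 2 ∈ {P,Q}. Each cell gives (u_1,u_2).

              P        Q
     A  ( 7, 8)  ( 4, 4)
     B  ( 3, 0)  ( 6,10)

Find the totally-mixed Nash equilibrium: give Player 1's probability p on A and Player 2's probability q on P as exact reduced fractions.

P1 mixes 5/7 on A; P2 mixes 1/3 on P

P1 indiff ⇒ q·7+(1-q)·4 = q·3+(1-q)·6 ⇒ q(4) = (1-q)(2) ⇒ q = 1/3
P2 indiff ⇒ p·8+(1-p)·0 = p·4+(1-p)·10 ⇒ p(4) = (1-p)(10) ⇒ p = 5/7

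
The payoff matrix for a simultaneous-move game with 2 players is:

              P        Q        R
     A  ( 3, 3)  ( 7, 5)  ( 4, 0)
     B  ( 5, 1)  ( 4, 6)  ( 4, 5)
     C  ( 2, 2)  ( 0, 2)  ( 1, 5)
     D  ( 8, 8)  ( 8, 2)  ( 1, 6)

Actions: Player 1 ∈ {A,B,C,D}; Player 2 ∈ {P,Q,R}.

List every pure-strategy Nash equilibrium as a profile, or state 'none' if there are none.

PSNE = {(D,P)}

(A,P): not NE [P1→D gives 8>3; P2→Q gives 5>3]
(A,Q): not NE [P1→D gives 8>7]
(A,R): not NE [P2→Q gives 5>0]
(B,P): not NE [P1→D gives 8>5; P2→Q gives 6>1]
(B,Q): not NE [P1→D gives 8>4]
(B,R): not NE [P2→Q gives 6>5]
(C,P): not NE [P1→D gives 8>2; P2→R gives 5>2]
(C,Q): not NE [P1→D gives 8>0; P2→R gives 5>2]
(C,R): not NE [P1→B gives 4>1]
(D,P): NE
(D,Q): not NE [P2→P gives 8>2]
(D,R): not NE [P1→B gives 4>1; P2→P gives 8>6]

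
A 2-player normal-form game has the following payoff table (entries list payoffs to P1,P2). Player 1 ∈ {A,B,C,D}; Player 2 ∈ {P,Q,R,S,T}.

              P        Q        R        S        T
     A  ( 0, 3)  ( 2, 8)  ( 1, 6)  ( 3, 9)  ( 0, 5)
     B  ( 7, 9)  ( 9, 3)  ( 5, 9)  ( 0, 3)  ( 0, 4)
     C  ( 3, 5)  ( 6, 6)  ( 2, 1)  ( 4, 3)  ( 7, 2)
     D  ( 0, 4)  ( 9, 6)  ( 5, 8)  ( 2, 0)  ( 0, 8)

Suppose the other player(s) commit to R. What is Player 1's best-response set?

argmax u_1 = {B,D}

u_1(A vs R) = 1
u_1(B vs R) = 5
u_1(C vs R) = 2
u_1(D vs R) = 5
max payoff 5 at {B,D}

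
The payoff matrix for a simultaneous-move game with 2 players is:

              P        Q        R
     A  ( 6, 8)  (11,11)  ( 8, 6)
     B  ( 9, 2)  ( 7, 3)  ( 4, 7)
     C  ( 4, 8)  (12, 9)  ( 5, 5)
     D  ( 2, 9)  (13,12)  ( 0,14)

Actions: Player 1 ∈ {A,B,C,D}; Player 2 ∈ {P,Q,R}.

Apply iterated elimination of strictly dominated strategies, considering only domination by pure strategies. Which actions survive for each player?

IESDS → P1:{A,C,D} P2:{Q,R}

P2 drop P (Q beats it: A:11>8 B:3>2 C:9>8 D:12>9)
P1 drop B (A beats it: Q:11>7 R:8>4)
P1→{A,C,D} P2→{Q,R}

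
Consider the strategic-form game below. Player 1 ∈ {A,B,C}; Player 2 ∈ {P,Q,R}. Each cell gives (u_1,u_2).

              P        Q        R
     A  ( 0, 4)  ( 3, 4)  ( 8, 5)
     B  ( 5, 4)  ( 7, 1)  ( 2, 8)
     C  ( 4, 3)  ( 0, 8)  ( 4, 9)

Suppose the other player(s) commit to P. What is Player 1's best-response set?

P1 best: {B}

u_1(A vs P) = 0
u_1(B vs P) = 5
u_1(C vs P) = 4
max payoff 5 at {B}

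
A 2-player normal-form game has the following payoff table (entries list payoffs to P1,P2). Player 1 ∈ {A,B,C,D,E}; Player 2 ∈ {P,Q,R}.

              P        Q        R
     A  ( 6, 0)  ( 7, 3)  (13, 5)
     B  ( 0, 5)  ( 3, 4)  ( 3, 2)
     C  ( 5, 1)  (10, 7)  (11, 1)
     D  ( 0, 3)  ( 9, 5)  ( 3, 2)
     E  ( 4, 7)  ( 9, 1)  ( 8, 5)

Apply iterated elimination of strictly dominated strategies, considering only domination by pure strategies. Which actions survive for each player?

Survivors P1:{A,C} P2:{Q,R}

P1 drop B (A beats it: P:6>0 Q:7>3 R:13>3)
P1 drop D (C beats it: P:5>0 Q:10>9 R:11>3)
P1 drop E (C beats it: P:5>4 Q:10>9 R:11>8)
P2 drop P (Q beats it: A:3>0 C:7>1)
P1→{A,C} P2→{Q,R}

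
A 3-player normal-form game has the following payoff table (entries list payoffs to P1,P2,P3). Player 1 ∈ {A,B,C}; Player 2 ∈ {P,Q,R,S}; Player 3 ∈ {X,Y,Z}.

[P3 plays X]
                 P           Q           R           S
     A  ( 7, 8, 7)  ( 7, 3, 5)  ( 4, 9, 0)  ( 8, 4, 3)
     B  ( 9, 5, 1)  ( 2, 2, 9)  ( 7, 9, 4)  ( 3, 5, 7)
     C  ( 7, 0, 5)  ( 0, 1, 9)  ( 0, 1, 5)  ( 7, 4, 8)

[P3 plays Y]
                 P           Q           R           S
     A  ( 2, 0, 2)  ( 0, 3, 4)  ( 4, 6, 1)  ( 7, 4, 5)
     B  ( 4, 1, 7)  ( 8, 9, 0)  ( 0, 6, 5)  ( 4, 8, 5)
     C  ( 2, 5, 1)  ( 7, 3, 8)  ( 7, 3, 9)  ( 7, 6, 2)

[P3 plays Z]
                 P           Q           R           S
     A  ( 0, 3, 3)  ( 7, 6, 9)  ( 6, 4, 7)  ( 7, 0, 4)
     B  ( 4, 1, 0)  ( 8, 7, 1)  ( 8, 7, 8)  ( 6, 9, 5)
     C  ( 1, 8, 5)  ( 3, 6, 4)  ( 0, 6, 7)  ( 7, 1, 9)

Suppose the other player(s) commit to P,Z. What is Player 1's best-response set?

u_1(A vs P,Z) = 0
u_1(B vs P,Z) = 4
u_1(C vs P,Z) = 1
max payoff 4 at {B}

P1 best: {B}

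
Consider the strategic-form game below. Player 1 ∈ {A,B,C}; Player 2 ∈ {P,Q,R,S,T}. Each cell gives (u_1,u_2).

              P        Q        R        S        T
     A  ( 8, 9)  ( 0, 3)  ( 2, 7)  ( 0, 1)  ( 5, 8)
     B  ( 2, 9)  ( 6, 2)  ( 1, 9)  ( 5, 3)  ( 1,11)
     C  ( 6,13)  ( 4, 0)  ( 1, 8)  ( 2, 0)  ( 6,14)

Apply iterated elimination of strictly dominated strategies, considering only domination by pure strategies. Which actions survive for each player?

P2 drop Q (P beats it: A:9>3 B:9>2 C:13>0)
P2 drop R (T beats it: A:8>7 B:11>9 C:14>8)
P2 drop S (P beats it: A:9>1 B:9>3 C:13>0)
P1 drop B (A beats it: P:8>2 T:5>1)
P1→{A,C} P2→{P,T}

IESDS → P1:{A,C} P2:{P,T}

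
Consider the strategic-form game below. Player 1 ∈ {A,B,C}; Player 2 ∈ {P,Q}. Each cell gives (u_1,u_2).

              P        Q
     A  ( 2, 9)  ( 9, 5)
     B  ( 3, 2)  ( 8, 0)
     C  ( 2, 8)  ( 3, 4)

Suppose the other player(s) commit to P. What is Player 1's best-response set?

u_1(A vs P) = 2
u_1(B vs P) = 3
u_1(C vs P) = 2
max payoff 3 at {B}

P1 best: {B}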